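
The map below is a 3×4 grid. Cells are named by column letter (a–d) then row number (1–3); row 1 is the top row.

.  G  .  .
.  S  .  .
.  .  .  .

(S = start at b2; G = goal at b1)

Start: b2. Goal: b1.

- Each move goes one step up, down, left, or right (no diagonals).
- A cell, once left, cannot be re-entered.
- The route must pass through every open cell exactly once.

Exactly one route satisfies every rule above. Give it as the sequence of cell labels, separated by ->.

Need to visit all 12 open cells exactly once, starting at b2 and ending at b1.
Route from b2: right to c2, up to c1, right to d1, 2× down (reaching d3), 3× left (reaching a3), 2× up (reaching a1), right to b1 — 11 moves in all.
Check: all 12 open cells covered.

b2 -> c2 -> c1 -> d1 -> d2 -> d3 -> c3 -> b3 -> a3 -> a2 -> a1 -> b1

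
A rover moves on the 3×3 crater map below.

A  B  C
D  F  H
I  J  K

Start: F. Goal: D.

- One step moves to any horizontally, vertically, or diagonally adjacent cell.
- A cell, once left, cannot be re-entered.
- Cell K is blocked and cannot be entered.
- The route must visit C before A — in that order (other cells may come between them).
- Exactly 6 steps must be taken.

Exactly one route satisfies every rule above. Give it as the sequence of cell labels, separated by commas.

F, J, H, C, B, A, D

The waypoints must appear in the order C, A, with no cell reused.
Route from F: down 1 to J, up-right 1 to H, up 1 to C, left 2 to A, down 1 to D — 6 moves in all.
Check: order respected (C at step 3, A at step 5); 6 moves as required.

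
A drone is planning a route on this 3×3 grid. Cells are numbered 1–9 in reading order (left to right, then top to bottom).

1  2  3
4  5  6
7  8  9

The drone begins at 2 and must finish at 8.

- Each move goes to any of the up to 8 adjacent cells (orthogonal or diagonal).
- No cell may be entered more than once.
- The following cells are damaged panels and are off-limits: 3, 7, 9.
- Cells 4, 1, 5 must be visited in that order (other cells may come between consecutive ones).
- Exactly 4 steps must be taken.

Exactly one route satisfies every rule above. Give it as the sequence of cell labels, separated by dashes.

2 - 4 - 1 - 5 - 8

The waypoints must appear in the order 4, 1, 5, with no cell reused.
Route from 2: down-left 1 to 4, up 1 to 1, down-right 1 to 5, down 1 to 8 — 4 moves in all.
Check: order respected (4 at step 1, 1 at step 2, 5 at step 3); 4 moves as required.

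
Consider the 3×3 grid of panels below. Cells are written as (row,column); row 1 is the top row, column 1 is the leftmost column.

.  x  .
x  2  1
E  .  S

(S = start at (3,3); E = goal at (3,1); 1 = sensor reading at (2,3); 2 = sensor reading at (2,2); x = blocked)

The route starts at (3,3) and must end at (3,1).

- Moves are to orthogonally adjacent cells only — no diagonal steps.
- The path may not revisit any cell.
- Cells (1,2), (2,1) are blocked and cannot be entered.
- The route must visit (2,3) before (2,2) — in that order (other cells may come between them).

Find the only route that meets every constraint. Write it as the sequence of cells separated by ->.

The waypoints must appear in the order (2,3), (2,2), with no cell reused.
Route from (3,3): up to (2,3), left to (2,2), down to (3,2), left to (3,1) — 4 moves in all.
Check: order respected (1 at step 1, 2 at step 2).

(3,3) -> (2,3) -> (2,2) -> (3,2) -> (3,1)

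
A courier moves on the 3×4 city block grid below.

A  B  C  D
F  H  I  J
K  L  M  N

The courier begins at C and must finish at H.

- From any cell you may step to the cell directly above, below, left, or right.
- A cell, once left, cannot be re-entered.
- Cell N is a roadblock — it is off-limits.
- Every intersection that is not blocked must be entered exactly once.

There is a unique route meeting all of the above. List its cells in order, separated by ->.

C -> D -> J -> I -> M -> L -> K -> F -> A -> B -> H

Need to visit all 11 open cells exactly once, starting at C and ending at H.
Route from C: right to D, down to J, left to I, down to M, 2× left (reaching K), 2× up (reaching A), right to B, down to H — 10 moves in all.
Check: all 11 open cells covered.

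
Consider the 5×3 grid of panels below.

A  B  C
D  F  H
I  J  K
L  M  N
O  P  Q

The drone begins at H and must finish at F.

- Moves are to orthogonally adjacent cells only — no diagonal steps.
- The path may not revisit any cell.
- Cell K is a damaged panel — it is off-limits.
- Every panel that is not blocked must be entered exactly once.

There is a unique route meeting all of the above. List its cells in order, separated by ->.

H -> C -> B -> A -> D -> I -> L -> O -> P -> Q -> N -> M -> J -> F

Need to visit all 14 open cells exactly once, starting at H and ending at F.
Route from H: up 1 to C, left 2 to A, down 4 to O, right 2 to Q, up 1 to N, left 1 to M, up 2 to F — 13 moves in all.
Check: all 14 open cells covered.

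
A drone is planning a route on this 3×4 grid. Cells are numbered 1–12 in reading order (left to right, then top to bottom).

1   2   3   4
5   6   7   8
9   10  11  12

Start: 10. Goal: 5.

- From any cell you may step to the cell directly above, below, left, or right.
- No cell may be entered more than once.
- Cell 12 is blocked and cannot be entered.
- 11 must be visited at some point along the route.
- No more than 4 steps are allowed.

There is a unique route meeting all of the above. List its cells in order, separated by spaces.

The budget equals the shortest possible length, so every move has to be on a shortest route through the required cells.
Route from 10: right to 11, up to 7, 2× left (reaching 5) — 4 moves in all.
Check: all required cells visited; 4 ≤ 4 moves.

10 11 7 6 5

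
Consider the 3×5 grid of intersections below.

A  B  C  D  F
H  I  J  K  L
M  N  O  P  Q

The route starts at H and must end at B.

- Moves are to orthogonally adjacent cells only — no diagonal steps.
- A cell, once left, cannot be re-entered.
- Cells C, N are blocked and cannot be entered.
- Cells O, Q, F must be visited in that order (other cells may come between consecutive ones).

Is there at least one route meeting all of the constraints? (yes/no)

Even ignoring the required order, no revisit-free route from H to B manages to pass through all of O, Q, and F: branching out from H, every path either misses one of them or, having collected them, can no longer reach B without re-entering a cell.

no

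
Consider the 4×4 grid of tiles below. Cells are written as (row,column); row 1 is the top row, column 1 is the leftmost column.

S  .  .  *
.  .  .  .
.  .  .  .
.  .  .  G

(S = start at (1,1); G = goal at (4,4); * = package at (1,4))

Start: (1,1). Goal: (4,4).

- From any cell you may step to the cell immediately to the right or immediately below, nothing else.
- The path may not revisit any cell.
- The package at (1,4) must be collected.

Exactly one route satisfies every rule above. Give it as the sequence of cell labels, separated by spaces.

(1,1) (1,2) (1,3) (1,4) (2,4) (3,4) (4,4)

Moves only go right or down, so the column and row indices never decrease.
Route from (1,1): right 3 to (1,4), down 3 to (4,4) — 6 moves in all.
Check: all required cells visited.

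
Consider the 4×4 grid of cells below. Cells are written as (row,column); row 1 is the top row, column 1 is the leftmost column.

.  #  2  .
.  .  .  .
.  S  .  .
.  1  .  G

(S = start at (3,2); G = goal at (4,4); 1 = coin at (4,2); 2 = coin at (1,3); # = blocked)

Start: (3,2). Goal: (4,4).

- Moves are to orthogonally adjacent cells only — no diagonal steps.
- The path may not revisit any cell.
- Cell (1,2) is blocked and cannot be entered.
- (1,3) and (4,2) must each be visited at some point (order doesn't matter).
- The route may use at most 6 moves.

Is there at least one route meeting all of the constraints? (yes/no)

no

Even ignoring the no-revisit rule, getting from (3,2) to (4,4), taking the cheapest ordering (3,2) → (4,2) → (1,3) → (4,4) needs at least 1 + 4 + 4 = 9 moves (Manhattan distance per leg), which exceeds the 6-move limit.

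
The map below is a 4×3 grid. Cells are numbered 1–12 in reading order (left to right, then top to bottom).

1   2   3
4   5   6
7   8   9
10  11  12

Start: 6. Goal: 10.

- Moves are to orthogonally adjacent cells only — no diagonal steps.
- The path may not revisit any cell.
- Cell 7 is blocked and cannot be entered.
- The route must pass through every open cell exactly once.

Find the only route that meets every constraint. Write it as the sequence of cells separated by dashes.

Need to visit all 11 open cells exactly once, starting at 6 and ending at 10.
Cell 1 has only two open neighbours (4 and 2), so the path must pass straight through it: one of those is the cell it's entered from and the other is where it exits.
Route from 6: up to 3, 2× left (reaching 1), down to 4, right to 5, down to 8, right to 9, down to 12, 2× left (reaching 10) — 10 moves in all.
Check: all 11 open cells covered.

6 - 3 - 2 - 1 - 4 - 5 - 8 - 9 - 12 - 11 - 10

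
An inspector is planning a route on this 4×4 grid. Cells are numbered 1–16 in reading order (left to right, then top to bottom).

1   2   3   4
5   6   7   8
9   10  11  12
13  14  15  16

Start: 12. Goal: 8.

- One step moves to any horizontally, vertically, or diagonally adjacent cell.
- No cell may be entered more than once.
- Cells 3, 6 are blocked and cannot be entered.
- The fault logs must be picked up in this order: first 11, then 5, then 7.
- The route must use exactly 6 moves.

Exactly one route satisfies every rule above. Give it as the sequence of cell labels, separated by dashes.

The waypoints must appear in the order 11, 5, 7, with no cell reused.
Route from 12: 2× left (reaching 10), up-left to 5, up-right to 2, down-right to 7, right to 8 — 6 moves in all.
Check: order respected (11 at step 1, 5 at step 3, 7 at step 5); 6 moves as required.

12 - 11 - 10 - 5 - 2 - 7 - 8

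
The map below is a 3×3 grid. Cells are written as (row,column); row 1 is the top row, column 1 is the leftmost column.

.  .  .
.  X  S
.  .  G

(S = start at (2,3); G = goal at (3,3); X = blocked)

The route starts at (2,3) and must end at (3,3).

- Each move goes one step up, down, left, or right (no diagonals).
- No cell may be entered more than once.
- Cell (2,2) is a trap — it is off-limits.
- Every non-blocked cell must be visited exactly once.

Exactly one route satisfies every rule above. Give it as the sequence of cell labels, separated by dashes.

(2,3) - (1,3) - (1,2) - (1,1) - (2,1) - (3,1) - (3,2) - (3,3)

Need to visit all 8 open cells exactly once, starting at (2,3) and ending at (3,3).
Cell (1,3) has only two open neighbours ((2,3) and (1,2)), so the path must pass straight through it: one of those is the cell it's entered from and the other is where it exits.
Route from (2,3): up 1 to (1,3), left 2 to (1,1), down 2 to (3,1), right 2 to (3,3) — 7 moves in all.
Check: all 8 open cells covered.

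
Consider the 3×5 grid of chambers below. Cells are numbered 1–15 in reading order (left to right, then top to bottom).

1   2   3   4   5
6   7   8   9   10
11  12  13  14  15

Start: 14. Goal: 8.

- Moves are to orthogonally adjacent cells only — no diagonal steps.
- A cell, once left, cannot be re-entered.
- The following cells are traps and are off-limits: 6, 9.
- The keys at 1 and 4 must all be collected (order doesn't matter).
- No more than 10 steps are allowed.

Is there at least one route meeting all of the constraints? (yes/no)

no

1 must be visited but has only one open neighbour (2), and it is neither the start nor the goal — the route would have to enter and leave through 2, re-entering it.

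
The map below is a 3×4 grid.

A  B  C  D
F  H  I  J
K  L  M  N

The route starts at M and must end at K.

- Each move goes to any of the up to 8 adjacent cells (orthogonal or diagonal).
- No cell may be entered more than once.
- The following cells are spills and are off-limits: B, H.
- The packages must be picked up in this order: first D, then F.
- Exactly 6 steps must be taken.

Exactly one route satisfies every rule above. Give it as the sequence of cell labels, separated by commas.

M, J, D, I, L, F, K

The waypoints must appear in the order D, F, with no cell reused.
Route from M: up-right to J, up to D, 2× down-left (reaching L), up-left to F, down to K — 6 moves in all.
Check: order respected (D at step 2, F at step 5); 6 moves as required.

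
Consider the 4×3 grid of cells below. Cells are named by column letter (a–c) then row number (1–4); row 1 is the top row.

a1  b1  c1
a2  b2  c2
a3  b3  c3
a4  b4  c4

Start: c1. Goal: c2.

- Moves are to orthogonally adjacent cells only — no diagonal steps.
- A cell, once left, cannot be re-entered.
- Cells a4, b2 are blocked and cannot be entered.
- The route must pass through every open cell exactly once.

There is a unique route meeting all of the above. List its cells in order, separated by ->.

Need to visit all 10 open cells exactly once, starting at c1 and ending at c2.
Cell a3 has only two open neighbours (a2 and b3), so the path must pass straight through it: one of those is the cell it's entered from and the other is where it exits.
Route from c1: 2× left (reaching a1), 2× down (reaching a3), right to b3, down to b4, right to c4, 2× up (reaching c2) — 9 moves in all.
Check: all 10 open cells covered.

c1 -> b1 -> a1 -> a2 -> a3 -> b3 -> b4 -> c4 -> c3 -> c2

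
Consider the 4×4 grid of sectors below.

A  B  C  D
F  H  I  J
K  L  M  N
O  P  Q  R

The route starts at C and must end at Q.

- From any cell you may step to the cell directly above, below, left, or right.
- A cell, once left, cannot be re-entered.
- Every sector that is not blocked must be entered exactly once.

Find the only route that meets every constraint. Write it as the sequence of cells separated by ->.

C -> D -> J -> I -> H -> B -> A -> F -> K -> O -> P -> L -> M -> N -> R -> Q

Need to visit all 16 open cells exactly once, starting at C and ending at Q.
Cell O has only two open neighbours (K and P), so the path must pass straight through it: one of those is the cell it's entered from and the other is where it exits.
Route from C: right to D, down to J, 2× left (reaching H), up to B, left to A, 3× down (reaching O), right to P, up to L, 2× right (reaching N), down to R, left to Q — 15 moves in all.
Check: all 16 open cells covered.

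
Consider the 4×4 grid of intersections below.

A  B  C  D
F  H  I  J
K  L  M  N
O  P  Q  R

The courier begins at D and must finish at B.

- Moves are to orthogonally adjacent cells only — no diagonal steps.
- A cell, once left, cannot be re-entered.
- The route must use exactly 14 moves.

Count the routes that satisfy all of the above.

Need simple routes of exactly 14 moves from D to B (Manhattan distance 2, so 6 moves are spent on a detour and 6 undoing it).
Branch systematically from the start, pruning whenever the remaining move budget drops below the Manhattan distance to B or differs from it in parity. Grouping the completions by first move — via J: 6; via C: 6 — and summing: 6 + 6 = 12.
That gives 12 routes.

12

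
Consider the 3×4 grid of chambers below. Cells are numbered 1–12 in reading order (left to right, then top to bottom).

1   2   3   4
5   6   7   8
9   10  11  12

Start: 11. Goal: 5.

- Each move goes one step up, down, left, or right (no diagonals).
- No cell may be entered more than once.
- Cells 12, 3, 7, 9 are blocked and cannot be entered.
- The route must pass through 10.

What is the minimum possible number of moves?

Any route passes through 10 somewhere between 11 and 5. Summing Manhattan distances along the two legs (11 → 10 → 5) gives a lower bound of 1 + 2 = 3 moves.
A route of 3 moves achieves this: 11 → 10 → 6 → 5.
Since 3 matches the lower bound, it is optimal.

3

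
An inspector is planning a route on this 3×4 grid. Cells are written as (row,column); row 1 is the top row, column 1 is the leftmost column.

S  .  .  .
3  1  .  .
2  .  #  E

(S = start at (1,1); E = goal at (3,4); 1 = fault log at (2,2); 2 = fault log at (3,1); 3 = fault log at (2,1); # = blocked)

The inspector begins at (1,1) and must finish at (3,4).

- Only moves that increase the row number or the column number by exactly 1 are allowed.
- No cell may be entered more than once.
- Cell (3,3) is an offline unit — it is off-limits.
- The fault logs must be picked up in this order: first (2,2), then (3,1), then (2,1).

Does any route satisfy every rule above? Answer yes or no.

(3,1) lies to the left of (2,2), so going from (2,2) to (3,1) would need a leftward move — but moves only go right/down, so (2,2) cannot be visited before (3,1).

no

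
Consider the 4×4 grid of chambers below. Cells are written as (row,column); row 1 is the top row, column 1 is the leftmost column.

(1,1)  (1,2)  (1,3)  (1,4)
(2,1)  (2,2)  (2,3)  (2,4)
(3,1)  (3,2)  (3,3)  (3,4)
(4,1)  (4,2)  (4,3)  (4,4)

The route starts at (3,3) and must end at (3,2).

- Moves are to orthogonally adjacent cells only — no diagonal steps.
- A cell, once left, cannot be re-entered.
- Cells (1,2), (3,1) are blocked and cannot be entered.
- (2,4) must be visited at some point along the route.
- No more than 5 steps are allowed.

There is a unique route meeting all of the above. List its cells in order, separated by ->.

Any route must reach (2,4) and still end at (3,2) within 5 moves, so the order of the required stops is forced.
Route from (3,3): right to (3,4), up to (2,4), 2× left (reaching (2,2)), down to (3,2) — 5 moves in all.
Check: all required cells visited; 5 ≤ 5 moves.

(3,3) -> (3,4) -> (2,4) -> (2,3) -> (2,2) -> (3,2)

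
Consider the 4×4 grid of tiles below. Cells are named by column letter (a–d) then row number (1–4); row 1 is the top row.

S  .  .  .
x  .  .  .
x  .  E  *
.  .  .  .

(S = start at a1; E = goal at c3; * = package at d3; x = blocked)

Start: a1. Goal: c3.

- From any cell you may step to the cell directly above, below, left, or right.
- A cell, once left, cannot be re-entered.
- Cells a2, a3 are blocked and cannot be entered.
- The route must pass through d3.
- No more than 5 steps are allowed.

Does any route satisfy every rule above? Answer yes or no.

Even ignoring the no-revisit rule, getting from a1 to c3 via d3 needs at least 5 + 1 = 6 moves (Manhattan distance per leg), which exceeds the 5-move limit.

no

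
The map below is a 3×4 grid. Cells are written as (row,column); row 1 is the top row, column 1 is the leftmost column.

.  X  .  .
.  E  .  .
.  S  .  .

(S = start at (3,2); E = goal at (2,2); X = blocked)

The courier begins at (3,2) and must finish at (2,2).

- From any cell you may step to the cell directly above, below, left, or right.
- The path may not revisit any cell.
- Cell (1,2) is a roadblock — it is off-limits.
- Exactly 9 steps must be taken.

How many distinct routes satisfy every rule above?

0

Need simple routes of exactly 9 moves from (3,2) to (2,2) (Manhattan distance 1, so 4 moves are spent on a detour and 4 undoing it).
No route satisfies every constraint, so the count is 0.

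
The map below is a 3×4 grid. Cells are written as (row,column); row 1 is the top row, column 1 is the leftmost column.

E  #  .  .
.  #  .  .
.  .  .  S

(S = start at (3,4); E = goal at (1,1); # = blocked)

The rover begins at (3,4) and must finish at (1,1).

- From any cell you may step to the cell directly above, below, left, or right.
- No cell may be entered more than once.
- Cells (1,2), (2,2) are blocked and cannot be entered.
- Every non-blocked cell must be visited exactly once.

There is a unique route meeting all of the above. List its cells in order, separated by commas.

(3,4), (2,4), (1,4), (1,3), (2,3), (3,3), (3,2), (3,1), (2,1), (1,1)

Need to visit all 10 open cells exactly once, starting at (3,4) and ending at (1,1).
Cell (2,1) has only two open neighbours ((1,1) and (3,1)), so the path must pass straight through it: one of those is the cell it's entered from and the other is where it exits.
Route from (3,4): up 2 to (1,4), left 1 to (1,3), down 2 to (3,3), left 2 to (3,1), up 2 to (1,1) — 9 moves in all.
Check: all 10 open cells covered.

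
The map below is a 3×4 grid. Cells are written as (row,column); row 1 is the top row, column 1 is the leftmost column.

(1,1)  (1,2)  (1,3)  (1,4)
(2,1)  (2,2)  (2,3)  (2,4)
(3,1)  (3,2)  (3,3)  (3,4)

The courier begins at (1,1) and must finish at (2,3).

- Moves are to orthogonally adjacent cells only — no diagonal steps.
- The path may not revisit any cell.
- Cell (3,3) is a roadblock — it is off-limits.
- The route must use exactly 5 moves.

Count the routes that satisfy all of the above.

3

Need simple routes of exactly 5 moves from (1,1) to (2,3) (Manhattan distance 3, so 1 moves are spent on a detour and 1 undoing it).
Enumerating: (1,1) (2,1) (3,1) (3,2) (2,2) (2,3) | (1,1) (2,1) (2,2) (1,2) (1,3) (2,3) | (1,1) (1,2) (1,3) (1,4) (2,4) (2,3).
That gives 3 routes.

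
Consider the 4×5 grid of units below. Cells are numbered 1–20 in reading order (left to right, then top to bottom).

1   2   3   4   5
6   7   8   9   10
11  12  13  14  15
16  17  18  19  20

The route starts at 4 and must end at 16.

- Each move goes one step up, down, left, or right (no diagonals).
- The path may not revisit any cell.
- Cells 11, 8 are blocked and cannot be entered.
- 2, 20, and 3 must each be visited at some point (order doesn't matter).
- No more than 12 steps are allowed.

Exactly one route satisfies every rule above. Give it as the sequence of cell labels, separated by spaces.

The budget equals the shortest possible length, so every move has to be on a shortest route through the required cells.
Route from 4: left 2 to 2, down 2 to 12, right 3 to 15, down 1 to 20, left 4 to 16 — 12 moves in all.
Check: all required cells visited; 12 ≤ 12 moves.

4 3 2 7 12 13 14 15 20 19 18 17 16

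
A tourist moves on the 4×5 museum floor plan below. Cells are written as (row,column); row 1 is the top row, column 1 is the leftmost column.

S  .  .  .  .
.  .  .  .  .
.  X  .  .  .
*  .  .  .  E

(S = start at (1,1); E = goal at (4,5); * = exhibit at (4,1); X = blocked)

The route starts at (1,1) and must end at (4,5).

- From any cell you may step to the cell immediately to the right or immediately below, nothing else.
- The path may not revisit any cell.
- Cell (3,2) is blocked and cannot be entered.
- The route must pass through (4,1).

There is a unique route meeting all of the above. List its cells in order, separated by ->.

Moves only go right or down, so the column and row indices never decrease.
Route from (1,1): 3× down (reaching (4,1)), 4× right (reaching (4,5)) — 7 moves in all.
Check: all required cells visited.

(1,1) -> (2,1) -> (3,1) -> (4,1) -> (4,2) -> (4,3) -> (4,4) -> (4,5)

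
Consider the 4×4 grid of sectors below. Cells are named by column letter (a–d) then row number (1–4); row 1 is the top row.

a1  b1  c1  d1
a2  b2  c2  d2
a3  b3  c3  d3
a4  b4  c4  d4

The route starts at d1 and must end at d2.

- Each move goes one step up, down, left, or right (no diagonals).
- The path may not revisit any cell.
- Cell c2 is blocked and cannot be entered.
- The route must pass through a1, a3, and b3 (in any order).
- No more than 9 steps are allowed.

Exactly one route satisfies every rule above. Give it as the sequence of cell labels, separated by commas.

d1, c1, b1, a1, a2, a3, b3, c3, d3, d2

The budget equals the shortest possible length, so every move has to be on a shortest route through the required cells.
Route from d1: 3× left (reaching a1), 2× down (reaching a3), 3× right (reaching d3), up to d2 — 9 moves in all.
Check: all required cells visited; 9 ≤ 9 moves.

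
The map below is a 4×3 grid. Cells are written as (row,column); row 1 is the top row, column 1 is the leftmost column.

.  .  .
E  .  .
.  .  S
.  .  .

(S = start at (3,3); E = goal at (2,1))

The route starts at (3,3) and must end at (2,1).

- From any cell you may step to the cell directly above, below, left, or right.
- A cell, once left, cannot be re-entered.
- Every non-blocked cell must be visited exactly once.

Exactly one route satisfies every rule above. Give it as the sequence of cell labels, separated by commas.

(3,3), (4,3), (4,2), (4,1), (3,1), (3,2), (2,2), (2,3), (1,3), (1,2), (1,1), (2,1)

Need to visit all 12 open cells exactly once, starting at (3,3) and ending at (2,1).
Cell (1,3) has only two open neighbours ((2,3) and (1,2)), so the path must pass straight through it: one of those is the cell it's entered from and the other is where it exits.
Route from (3,3): down 1 to (4,3), left 2 to (4,1), up 1 to (3,1), right 1 to (3,2), up 1 to (2,2), right 1 to (2,3), up 1 to (1,3), left 2 to (1,1), down 1 to (2,1) — 11 moves in all.
Check: all 12 open cells covered.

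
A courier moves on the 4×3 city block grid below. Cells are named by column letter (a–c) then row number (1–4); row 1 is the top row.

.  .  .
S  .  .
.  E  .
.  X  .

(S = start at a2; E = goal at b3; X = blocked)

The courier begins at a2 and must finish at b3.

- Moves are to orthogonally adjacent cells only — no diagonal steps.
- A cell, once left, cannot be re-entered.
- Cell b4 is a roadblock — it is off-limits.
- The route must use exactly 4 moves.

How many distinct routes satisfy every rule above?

2

Need simple routes of exactly 4 moves from a2 to b3 (Manhattan distance 2, so 1 moves are spent on a detour and 1 undoing it).
Enumerating: a2 a1 b1 b2 b3 | a2 b2 c2 c3 b3.
That gives 2 routes.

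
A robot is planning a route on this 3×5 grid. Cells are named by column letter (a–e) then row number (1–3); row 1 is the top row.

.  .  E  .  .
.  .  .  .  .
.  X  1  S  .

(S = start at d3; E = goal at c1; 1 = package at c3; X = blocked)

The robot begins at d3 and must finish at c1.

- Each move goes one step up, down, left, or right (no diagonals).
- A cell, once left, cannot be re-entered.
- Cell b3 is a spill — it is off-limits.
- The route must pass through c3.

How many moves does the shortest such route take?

Any route passes through c3 somewhere between d3 and c1. Summing Manhattan distances along the two legs (d3 → c3 → c1) gives a lower bound of 1 + 2 = 3 moves.
A route of 3 moves achieves this: d3 → c3 → c2 → c1.
Since 3 matches the lower bound, it is optimal.

3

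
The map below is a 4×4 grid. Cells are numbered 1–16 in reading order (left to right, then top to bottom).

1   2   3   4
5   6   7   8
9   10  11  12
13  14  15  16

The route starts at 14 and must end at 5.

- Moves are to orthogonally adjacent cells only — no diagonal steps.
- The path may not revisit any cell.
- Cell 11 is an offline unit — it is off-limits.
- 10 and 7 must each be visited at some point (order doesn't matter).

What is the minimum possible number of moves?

7

Any route passes through 10 and 7 in some order between 14 and 5. Summing Manhattan distances along each leg and taking the cheapest ordering (14 → 10 → 7 → 5) gives a lower bound of 1 + 2 + 2 = 5 moves.
The shortest route satisfying every rule uses 7 moves: 14 → 10 → 6 → 7 → 3 → 2 → 1 → 5.
The bound of 5 isn't tight here; checking systematically, no route of length 5 through 6 satisfies every constraint, so 7 is the minimum.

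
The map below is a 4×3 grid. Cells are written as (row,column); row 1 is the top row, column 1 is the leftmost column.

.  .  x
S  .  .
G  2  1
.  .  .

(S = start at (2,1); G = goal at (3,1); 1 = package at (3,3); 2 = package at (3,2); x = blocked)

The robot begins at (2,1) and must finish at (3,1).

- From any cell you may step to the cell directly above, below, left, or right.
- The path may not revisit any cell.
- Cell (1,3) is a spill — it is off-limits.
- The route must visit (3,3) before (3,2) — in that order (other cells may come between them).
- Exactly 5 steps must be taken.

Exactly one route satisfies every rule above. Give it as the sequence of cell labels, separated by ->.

(2,1) -> (2,2) -> (2,3) -> (3,3) -> (3,2) -> (3,1)

The waypoints must appear in the order (3,3), (3,2), with no cell reused.
Route from (2,1): 2× right (reaching (2,3)), down to (3,3), 2× left (reaching (3,1)) — 5 moves in all.
Check: order respected (1 at step 3, 2 at step 4); 5 moves as required.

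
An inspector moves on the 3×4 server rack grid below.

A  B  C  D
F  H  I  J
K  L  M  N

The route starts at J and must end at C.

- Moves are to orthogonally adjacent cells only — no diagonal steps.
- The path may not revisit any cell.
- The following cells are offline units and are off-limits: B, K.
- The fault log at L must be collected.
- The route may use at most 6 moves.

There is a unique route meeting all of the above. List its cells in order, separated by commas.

J, N, M, L, H, I, C

The 6-move cap with required stops at L leaves no slack for detours.
Route from J: down to N, 2× left (reaching L), up to H, right to I, up to C — 6 moves in all.
Check: all required cells visited; 6 ≤ 6 moves.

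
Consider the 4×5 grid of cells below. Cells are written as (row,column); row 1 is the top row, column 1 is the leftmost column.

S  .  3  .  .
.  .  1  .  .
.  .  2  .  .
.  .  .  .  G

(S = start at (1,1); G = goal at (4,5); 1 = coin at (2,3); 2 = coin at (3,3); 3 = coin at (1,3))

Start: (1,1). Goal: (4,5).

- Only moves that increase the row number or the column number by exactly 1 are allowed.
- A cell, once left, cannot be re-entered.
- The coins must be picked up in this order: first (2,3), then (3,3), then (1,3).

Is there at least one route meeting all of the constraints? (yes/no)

no

(1,3) lies above (3,3), so going from (3,3) to (1,3) would need an upward move — but moves only go right/down, so (3,3) cannot be visited before (1,3).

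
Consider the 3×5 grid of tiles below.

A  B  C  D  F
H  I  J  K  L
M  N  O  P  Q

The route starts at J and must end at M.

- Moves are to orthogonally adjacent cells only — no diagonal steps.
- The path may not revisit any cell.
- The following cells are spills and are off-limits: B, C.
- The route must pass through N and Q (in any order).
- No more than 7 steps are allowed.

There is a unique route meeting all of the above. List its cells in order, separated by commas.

J, K, L, Q, P, O, N, M

Any route must reach N and Q and still end at M within 7 moves, so the order of the required stops is forced.
Route from J: 2× right (reaching L), down to Q, 4× left (reaching M) — 7 moves in all.
Check: all required cells visited; 7 ≤ 7 moves.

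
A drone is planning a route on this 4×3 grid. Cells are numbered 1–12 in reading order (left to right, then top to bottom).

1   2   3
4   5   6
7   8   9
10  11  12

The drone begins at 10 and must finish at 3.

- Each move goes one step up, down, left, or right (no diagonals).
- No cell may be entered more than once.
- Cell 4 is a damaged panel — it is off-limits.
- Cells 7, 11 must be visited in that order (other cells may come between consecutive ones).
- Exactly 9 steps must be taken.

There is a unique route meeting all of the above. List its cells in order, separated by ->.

10 -> 7 -> 8 -> 11 -> 12 -> 9 -> 6 -> 5 -> 2 -> 3

The waypoints must appear in the order 7, 11, with no cell reused.
Route from 10: up 1 to 7, right 1 to 8, down 1 to 11, right 1 to 12, up 2 to 6, left 1 to 5, up 1 to 2, right 1 to 3 — 9 moves in all.
Check: order respected (7 at step 1, 11 at step 3); 9 moves as required.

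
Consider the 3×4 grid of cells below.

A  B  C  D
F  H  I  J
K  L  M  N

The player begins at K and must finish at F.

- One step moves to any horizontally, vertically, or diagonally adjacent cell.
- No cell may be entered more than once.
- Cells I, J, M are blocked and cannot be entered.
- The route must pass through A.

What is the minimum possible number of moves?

3

Any route passes through A somewhere between K and F. Summing Chebyshev distances along the two legs (K → A → F) gives a lower bound of 2 + 1 = 3 moves.
A route of 3 moves achieves this: K → H → A → F.
Since 3 matches the lower bound, it is optimal.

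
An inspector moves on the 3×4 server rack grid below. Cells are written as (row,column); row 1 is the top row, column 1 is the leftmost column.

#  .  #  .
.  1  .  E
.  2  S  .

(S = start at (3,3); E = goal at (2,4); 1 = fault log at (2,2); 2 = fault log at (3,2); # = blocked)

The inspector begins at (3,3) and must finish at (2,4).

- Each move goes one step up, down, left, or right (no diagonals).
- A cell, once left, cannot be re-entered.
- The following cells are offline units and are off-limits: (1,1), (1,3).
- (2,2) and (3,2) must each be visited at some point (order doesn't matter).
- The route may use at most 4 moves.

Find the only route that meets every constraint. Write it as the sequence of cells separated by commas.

(3,3), (3,2), (2,2), (2,3), (2,4)

The budget equals the shortest possible length, so every move has to be on a shortest route through the required cells.
Route from (3,3): left 1 to (3,2), up 1 to (2,2), right 2 to (2,4) — 4 moves in all.
Check: all required cells visited; 4 ≤ 4 moves.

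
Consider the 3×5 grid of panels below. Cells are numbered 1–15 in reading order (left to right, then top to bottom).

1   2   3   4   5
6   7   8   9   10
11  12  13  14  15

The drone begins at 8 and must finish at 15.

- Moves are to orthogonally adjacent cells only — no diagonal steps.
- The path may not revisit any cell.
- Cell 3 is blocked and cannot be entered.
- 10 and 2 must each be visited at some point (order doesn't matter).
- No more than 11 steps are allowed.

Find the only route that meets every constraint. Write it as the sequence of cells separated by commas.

The budget equals the shortest possible length, so every move has to be on a shortest route through the required cells.
Route from 8: left 1 to 7, up 1 to 2, left 1 to 1, down 2 to 11, right 3 to 14, up 1 to 9, right 1 to 10, down 1 to 15 — 11 moves in all.
Check: all required cells visited; 11 ≤ 11 moves.

8, 7, 2, 1, 6, 11, 12, 13, 14, 9, 10, 15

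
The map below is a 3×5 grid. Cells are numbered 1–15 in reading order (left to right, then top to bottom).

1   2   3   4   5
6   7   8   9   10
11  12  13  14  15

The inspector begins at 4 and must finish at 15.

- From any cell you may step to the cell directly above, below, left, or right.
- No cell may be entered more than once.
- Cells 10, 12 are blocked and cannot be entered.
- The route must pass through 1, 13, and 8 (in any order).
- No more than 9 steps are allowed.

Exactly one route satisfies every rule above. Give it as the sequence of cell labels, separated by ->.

Any route must reach 1, 13, and 8 and still end at 15 within 9 moves, so the order of the required stops is forced.
Route from 4: 3× left (reaching 1), down to 6, 2× right (reaching 8), down to 13, 2× right (reaching 15) — 9 moves in all.
Check: all required cells visited; 9 ≤ 9 moves.

4 -> 3 -> 2 -> 1 -> 6 -> 7 -> 8 -> 13 -> 14 -> 15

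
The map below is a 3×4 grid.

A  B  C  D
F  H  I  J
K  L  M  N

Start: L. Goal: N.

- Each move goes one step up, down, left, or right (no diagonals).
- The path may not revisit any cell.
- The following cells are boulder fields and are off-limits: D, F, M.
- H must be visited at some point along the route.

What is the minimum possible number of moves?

Any route passes through H somewhere between L and N. Summing Manhattan distances along the two legs (L → H → N) gives a lower bound of 1 + 3 = 4 moves.
A route of 4 moves achieves this: L → H → I → J → N.
Since 4 matches the lower bound, it is optimal.

4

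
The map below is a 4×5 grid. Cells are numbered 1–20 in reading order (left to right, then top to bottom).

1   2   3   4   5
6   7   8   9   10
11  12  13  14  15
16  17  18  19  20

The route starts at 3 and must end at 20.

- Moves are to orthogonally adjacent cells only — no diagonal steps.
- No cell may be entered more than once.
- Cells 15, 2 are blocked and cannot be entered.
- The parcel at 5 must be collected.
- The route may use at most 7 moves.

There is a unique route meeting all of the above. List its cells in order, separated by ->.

3 -> 4 -> 5 -> 10 -> 9 -> 14 -> 19 -> 20

The 7-move cap with required stops at 5 leaves no slack for detours.
Route from 3: right 2 to 5, down 1 to 10, left 1 to 9, down 2 to 19, right 1 to 20 — 7 moves in all.
Check: all required cells visited; 7 ≤ 7 moves.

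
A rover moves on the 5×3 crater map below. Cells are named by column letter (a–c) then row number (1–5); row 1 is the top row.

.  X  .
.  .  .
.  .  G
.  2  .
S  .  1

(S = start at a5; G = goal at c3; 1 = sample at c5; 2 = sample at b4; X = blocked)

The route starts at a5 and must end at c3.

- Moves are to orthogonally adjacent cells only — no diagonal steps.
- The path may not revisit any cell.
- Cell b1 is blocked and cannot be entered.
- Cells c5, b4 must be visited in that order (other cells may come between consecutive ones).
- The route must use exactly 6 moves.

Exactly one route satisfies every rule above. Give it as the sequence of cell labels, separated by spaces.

a5 b5 c5 c4 b4 b3 c3

The waypoints must appear in the order c5, b4, with no cell reused.
Route from a5: 2× right (reaching c5), up to c4, left to b4, up to b3, right to c3 — 6 moves in all.
Check: order respected (1 at step 2, 2 at step 4); 6 moves as required.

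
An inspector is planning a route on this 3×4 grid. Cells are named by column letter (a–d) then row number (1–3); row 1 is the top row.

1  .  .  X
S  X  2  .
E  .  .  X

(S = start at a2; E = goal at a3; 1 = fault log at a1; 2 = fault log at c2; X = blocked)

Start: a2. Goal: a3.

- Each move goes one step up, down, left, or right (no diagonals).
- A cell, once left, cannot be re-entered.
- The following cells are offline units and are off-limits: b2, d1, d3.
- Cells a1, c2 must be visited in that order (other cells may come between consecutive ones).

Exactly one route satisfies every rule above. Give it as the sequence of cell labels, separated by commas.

The waypoints must appear in the order a1, c2, with no cell reused.
Route from a2: up to a1, 2× right (reaching c1), 2× down (reaching c3), 2× left (reaching a3) — 7 moves in all.
Check: order respected (1 at step 1, 2 at step 4).

a2, a1, b1, c1, c2, c3, b3, a3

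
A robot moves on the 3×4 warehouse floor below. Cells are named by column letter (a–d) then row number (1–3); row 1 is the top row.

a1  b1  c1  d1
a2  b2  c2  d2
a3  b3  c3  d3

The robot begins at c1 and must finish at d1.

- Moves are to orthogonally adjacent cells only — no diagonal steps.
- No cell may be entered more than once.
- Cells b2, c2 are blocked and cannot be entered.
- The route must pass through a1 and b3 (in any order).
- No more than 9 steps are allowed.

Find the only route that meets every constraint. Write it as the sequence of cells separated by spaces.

c1 b1 a1 a2 a3 b3 c3 d3 d2 d1

The budget equals the shortest possible length, so every move has to be on a shortest route through the required cells.
Route from c1: 2× left (reaching a1), 2× down (reaching a3), 3× right (reaching d3), 2× up (reaching d1) — 9 moves in all.
Check: all required cells visited; 9 ≤ 9 moves.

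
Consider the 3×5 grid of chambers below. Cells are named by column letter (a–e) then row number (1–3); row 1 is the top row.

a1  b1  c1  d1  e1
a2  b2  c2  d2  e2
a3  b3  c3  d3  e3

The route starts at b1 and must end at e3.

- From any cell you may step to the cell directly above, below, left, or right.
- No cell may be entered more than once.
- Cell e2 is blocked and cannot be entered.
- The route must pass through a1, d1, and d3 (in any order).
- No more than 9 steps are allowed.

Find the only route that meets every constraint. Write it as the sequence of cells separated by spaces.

b1 a1 a2 b2 c2 c1 d1 d2 d3 e3

The 9-move cap with required stops at a1, d1, d3 leaves no slack for detours.
Route from b1: left to a1, down to a2, 2× right (reaching c2), up to c1, right to d1, 2× down (reaching d3), right to e3 — 9 moves in all.
Check: all required cells visited; 9 ≤ 9 moves.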